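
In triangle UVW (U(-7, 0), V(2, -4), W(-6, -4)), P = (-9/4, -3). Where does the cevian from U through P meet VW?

Barycentric coordinates of P with respect to UVW: (1/4, 1/2, 1/4).
On side VW the U-coordinate is zero; dropping P's U-weight 1/4 and renormalizing the remaining 1/2 : 1/4 gives weights 2/3, 1/3 on V, W.
Q = (2/3)·(2, -4) + (1/3)·(-6, -4) = (-2/3, -4).

(-2/3, -4)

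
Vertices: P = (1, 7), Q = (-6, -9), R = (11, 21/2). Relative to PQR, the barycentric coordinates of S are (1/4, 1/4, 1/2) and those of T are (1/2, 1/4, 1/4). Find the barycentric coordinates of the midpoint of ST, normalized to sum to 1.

Since both coordinate triples sum to 1, the midpoint's barycentrics are the componentwise average.
(1/4+1/2)/2 = 3/8; similarly 1/4 and 3/8.

(3/8, 1/4, 3/8)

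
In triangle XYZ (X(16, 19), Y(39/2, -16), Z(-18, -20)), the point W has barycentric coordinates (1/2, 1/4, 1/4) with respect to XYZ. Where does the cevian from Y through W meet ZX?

(14/3, 6)

Line YW meets ZX where the Y-coordinate vanishes; zeroing W's Y-weight and renormalizing leaves Z, X-weights 1/4 : 1/2 → (1/3, 2/3).
So V = (1/3)·Z + (2/3)·X = (14/3, 6).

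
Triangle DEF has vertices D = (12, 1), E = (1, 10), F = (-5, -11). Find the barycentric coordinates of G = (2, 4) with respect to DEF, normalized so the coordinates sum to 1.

Signed area of the reference triangle: [DEF] = ½·(12·(10−(-11)) + 1·(-11−1) + (-5)·(1−10)) = ½·(252 − 12 + 45) = 285/2.
[GEF] = ½·(2·(10−(-11)) + 1·(-11−4) + (-5)·(4−10)) = ½·(42 − 15 + 30) = 57/2, so the D-coordinate is (57/2)/(285/2) = 1/5.
[DGF] = ½·(12·(4−(-11)) + 2·(-11−1) + (-5)·(1−4)) = ½·(180 − 24 + 15) = 171/2, so the E-coordinate is 3/5.
[DEG] = ½·(12·(10−4) + 1·(4−1) + 2·(1−10)) = ½·(72 + 3 − 18) = 57/2, so the F-coordinate is 1/5.
Check: 1/5 + 3/5 + 1/5 = 1.

(1/5, 3/5, 1/5)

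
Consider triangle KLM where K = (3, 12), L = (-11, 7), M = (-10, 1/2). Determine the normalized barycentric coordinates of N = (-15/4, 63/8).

(1/2, 1/4, 1/4)

Signed area of the reference triangle: [KLM] = ½·(3·(7−(1/2)) + (-11)·(1/2−12) + (-10)·(12−7)) = ½·(39/2 + 253/2 − 50) = 48.
[NLM] = ½·((-15/4)·(7−(1/2)) + (-11)·(1/2−(63/8)) + (-10)·(63/8−7)) = ½·(-195/8 + 649/8 − 35/4) = 24, so the K-coordinate is 24/48 = 1/2.
[KNM] = ½·(3·(63/8−(1/2)) + (-15/4)·(1/2−12) + (-10)·(12−(63/8))) = ½·(177/8 + 345/8 − 165/4) = 12, so the L-coordinate is 1/4.
[KLN] = ½·(3·(7−(63/8)) + (-11)·(63/8−12) + (-15/4)·(12−7)) = ½·(-21/8 + 363/8 − 75/4) = 12, so the M-coordinate is 1/4.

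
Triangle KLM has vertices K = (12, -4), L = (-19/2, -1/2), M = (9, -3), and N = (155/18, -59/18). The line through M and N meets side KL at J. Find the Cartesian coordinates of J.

(101/12, -41/12)

Barycentric coordinates of N with respect to KLM: (5/9, 1/9, 1/3).
On side KL the M-coordinate is zero; dropping N's M-weight 1/3 and renormalizing the remaining 5/9 : 1/9 gives weights 5/6, 1/6 on K, L.
J = (5/6)·(12, -4) + (1/6)·(-19/2, -1/2) = (101/12, -41/12).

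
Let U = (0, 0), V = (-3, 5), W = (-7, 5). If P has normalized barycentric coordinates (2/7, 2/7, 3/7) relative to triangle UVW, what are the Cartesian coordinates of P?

(-27/7, 25/7)

P = (2/7)·U + (2/7)·V + (3/7)·W.
x-coordinate: (2/7)·0 + (2/7)·(-3) + (3/7)·(-7) = -27/7.
y-coordinate: (2/7)·0 + (2/7)·5 + (3/7)·5 = 25/7.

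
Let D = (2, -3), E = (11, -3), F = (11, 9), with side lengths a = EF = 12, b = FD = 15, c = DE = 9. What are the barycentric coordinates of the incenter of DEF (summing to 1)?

(1/3, 5/12, 1/4)

The incenter has barycentric coordinates proportional to the opposite side lengths: (12 : 15 : 9).
Normalizing by 12+15+9 = 36 gives (1/3, 5/12, 1/4).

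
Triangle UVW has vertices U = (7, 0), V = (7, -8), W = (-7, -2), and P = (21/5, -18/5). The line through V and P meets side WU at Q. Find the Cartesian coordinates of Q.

Barycentric coordinates of P with respect to UVW: (2/5, 2/5, 1/5).
On side WU the V-coordinate is zero; dropping P's V-weight 2/5 and renormalizing the remaining 1/5 : 2/5 gives weights 1/3, 2/3 on W, U.
Q = (1/3)·(-7, -2) + (2/3)·(7, 0) = (7/3, -2/3).

(7/3, -2/3)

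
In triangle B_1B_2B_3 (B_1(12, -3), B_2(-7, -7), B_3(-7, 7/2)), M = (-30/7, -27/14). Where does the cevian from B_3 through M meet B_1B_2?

Barycentric coordinates of M with respect to B_1B_2B_3: (1/7, 3/7, 3/7).
On side B_1B_2 the B_3-coordinate is zero; dropping M's B_3-weight 3/7 and renormalizing the remaining 1/7 : 3/7 gives weights 1/4, 3/4 on B_1, B_2.
N = (1/4)·(12, -3) + (3/4)·(-7, -7) = (-9/4, -6).

(-9/4, -6)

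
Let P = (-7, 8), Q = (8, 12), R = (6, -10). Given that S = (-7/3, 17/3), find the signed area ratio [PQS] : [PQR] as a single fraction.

[PQR] = ½·((-7)·(12−(-10)) + 8·(-10−8) + 6·(8−12)) = ½·(-154 − 144 − 24) = -161.
[PQS] = ½·((-7)·(12−(17/3)) + 8·(17/3−8) + (-7/3)·(8−12)) = ½·(-133/3 − 56/3 + 28/3) = -161/6, so the ratio is (-161/6)/(-161) = 1/6.

1/6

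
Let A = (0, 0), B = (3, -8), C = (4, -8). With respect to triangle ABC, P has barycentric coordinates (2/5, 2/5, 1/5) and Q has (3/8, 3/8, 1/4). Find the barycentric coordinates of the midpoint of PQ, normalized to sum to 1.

Since both coordinate triples sum to 1, the midpoint's barycentrics are the componentwise average.
(2/5+3/8)/2 = 31/80; similarly 31/80 and 9/40.

(31/80, 31/80, 9/40)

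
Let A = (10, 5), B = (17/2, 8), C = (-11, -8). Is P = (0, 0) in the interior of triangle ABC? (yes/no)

yes

Barycentric coordinates of P: (8/33, 10/33, 5/11).
The three coordinates are positive, positive, positive; a point is interior exactly when all three are positive.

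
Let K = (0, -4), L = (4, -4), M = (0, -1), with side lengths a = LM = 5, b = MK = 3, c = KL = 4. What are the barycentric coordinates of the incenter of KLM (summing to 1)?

(5/12, 1/4, 1/3)

The incenter has barycentric coordinates proportional to the opposite side lengths: (5 : 3 : 4).
Normalizing by 5+3+4 = 12 gives (5/12, 1/4, 1/3).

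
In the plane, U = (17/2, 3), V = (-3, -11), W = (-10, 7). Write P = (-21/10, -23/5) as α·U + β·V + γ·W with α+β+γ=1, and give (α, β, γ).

(1/5, 3/5, 1/5)

Signed area of the reference triangle: [UVW] = ½·((17/2)·(-11−7) + (-3)·(7−3) + (-10)·(3−(-11))) = ½·(-153 − 12 − 140) = -305/2.
[PVW] = ½·((-21/10)·(-11−7) + (-3)·(7−(-23/5)) + (-10)·(-23/5−(-11))) = ½·(189/5 − 174/5 − 64) = -61/2, so the U-coordinate is (-61/2)/(-305/2) = 1/5.
[UPW] = ½·((17/2)·(-23/5−7) + (-21/10)·(7−3) + (-10)·(3−(-23/5))) = ½·(-493/5 − 42/5 − 76) = -183/2, so the V-coordinate is 3/5.
[UVP] = ½·((17/2)·(-11−(-23/5)) + (-3)·(-23/5−3) + (-21/10)·(3−(-11))) = ½·(-272/5 + 114/5 − 147/5) = -61/2, so the W-coordinate is 1/5.
Check: 1/5 + 3/5 + 1/5 = 1.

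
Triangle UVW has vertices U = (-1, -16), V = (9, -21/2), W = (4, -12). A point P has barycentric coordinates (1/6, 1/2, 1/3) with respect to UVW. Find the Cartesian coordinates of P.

P = (1/6)·U + (1/2)·V + (1/3)·W.
x-coordinate: (1/6)·(-1) + (1/2)·9 + (1/3)·4 = 17/3.
y-coordinate: (1/6)·(-16) + (1/2)·(-21/2) + (1/3)·(-12) = -143/12.

(17/3, -143/12)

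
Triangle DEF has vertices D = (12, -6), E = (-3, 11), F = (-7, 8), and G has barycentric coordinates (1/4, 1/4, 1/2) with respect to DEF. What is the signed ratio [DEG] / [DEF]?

1/2

The signed ratio [DEG]/[DEF] equals the barycentric coordinate of G at vertex F, which is 1/2.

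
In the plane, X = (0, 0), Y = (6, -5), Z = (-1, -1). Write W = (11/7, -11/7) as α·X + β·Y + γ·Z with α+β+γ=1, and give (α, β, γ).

(4/7, 2/7, 1/7)

Signed area of the reference triangle: [XYZ] = ½·(0·(-5−(-1)) + 6·(-1−0) + (-1)·(0−(-5))) = ½·(0 − 6 − 5) = -11/2.
[WYZ] = ½·((11/7)·(-5−(-1)) + 6·(-1−(-11/7)) + (-1)·(-11/7−(-5))) = ½·(-44/7 + 24/7 − 24/7) = -22/7, so the X-coordinate is (-22/7)/(-11/2) = 4/7.
[XWZ] = ½·(0·(-11/7−(-1)) + (11/7)·(-1−0) + (-1)·(0−(-11/7))) = ½·(0 − 11/7 − 11/7) = -11/7, so the Y-coordinate is 2/7.
[XYW] = ½·(0·(-5−(-11/7)) + 6·(-11/7−0) + (11/7)·(0−(-5))) = ½·(0 − 66/7 + 55/7) = -11/14, so the Z-coordinate is 1/7.
Check: 4/7 + 2/7 + 1/7 = 1.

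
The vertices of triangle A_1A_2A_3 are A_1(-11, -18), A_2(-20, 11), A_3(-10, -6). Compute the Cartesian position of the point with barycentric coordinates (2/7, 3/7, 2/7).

P = (2/7)·A_1 + (3/7)·A_2 + (2/7)·A_3.
x-coordinate: (2/7)·(-11) + (3/7)·(-20) + (2/7)·(-10) = -102/7.
y-coordinate: (2/7)·(-18) + (3/7)·11 + (2/7)·(-6) = -15/7.

(-102/7, -15/7)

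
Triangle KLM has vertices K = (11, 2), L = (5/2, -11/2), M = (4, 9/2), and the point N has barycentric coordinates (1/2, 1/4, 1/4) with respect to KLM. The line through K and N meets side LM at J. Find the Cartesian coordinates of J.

Line KN meets LM where the K-coordinate vanishes; zeroing N's K-weight and renormalizing leaves L, M-weights 1/4 : 1/4 → (1/2, 1/2).
So J = (1/2)·L + (1/2)·M = (13/4, -1/2).

(13/4, -1/2)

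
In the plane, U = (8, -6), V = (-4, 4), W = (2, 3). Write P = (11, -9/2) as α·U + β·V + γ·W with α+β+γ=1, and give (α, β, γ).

(3/4, -3/4, 1)

Signed area of the reference triangle: [UVW] = ½·(8·(4−3) + (-4)·(3−(-6)) + 2·(-6−4)) = ½·(8 − 36 − 20) = -24.
[PVW] = ½·(11·(4−3) + (-4)·(3−(-9/2)) + 2·(-9/2−4)) = ½·(11 − 30 − 17) = -18, so the U-coordinate is (-18)/(-24) = 3/4.
[UPW] = ½·(8·(-9/2−3) + 11·(3−(-6)) + 2·(-6−(-9/2))) = ½·(-60 + 99 − 3) = 18, so the V-coordinate is -3/4.
[UVP] = ½·(8·(4−(-9/2)) + (-4)·(-9/2−(-6)) + 11·(-6−4)) = ½·(68 − 6 − 110) = -24, so the W-coordinate is 1.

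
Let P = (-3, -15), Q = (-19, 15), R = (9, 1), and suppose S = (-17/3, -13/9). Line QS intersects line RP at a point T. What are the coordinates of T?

Barycentric coordinates of S with respect to PQR: (4/9, 1/3, 2/9).
On side RP the Q-coordinate is zero; dropping S's Q-weight 1/3 and renormalizing the remaining 2/9 : 4/9 gives weights 1/3, 2/3 on R, P.
T = (1/3)·(9, 1) + (2/3)·(-3, -15) = (1, -29/3).

(1, -29/3)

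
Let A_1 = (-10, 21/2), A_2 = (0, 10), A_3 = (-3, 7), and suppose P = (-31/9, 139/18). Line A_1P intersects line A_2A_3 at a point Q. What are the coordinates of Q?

(-21/8, 59/8)

Barycentric coordinates of P with respect to A_1A_2A_3: (1/9, 1/9, 7/9).
On side A_2A_3 the A_1-coordinate is zero; dropping P's A_1-weight 1/9 and renormalizing the remaining 1/9 : 7/9 gives weights 1/8, 7/8 on A_2, A_3.
Q = (1/8)·(0, 10) + (7/8)·(-3, 7) = (-21/8, 59/8).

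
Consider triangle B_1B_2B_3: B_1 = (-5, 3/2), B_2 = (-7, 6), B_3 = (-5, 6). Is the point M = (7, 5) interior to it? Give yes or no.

no

Barycentric coordinates of M: (2/9, -6, 61/9).
The three coordinates are positive, negative, positive; a point is interior exactly when all three are positive.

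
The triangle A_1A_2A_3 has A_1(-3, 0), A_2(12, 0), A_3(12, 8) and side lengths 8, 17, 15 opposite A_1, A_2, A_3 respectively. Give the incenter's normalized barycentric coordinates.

The incenter has barycentric coordinates proportional to the opposite side lengths: (8 : 17 : 15).
Normalizing by 8+17+15 = 40 gives (1/5, 17/40, 3/8).

(1/5, 17/40, 3/8)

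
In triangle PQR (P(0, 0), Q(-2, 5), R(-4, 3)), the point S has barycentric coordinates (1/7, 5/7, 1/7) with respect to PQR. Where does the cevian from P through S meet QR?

Line PS meets QR where the P-coordinate vanishes; zeroing S's P-weight and renormalizing leaves Q, R-weights 5/7 : 1/7 → (5/6, 1/6).
So T = (5/6)·Q + (1/6)·R = (-7/3, 14/3).

(-7/3, 14/3)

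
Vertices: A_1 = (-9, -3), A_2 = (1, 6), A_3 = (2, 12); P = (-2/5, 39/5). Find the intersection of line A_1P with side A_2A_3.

(7/4, 21/2)

Barycentric coordinates of P with respect to A_1A_2A_3: (1/5, 1/5, 3/5).
On side A_2A_3 the A_1-coordinate is zero; dropping P's A_1-weight 1/5 and renormalizing the remaining 1/5 : 3/5 gives weights 1/4, 3/4 on A_2, A_3.
Q = (1/4)·(1, 6) + (3/4)·(2, 12) = (7/4, 21/2).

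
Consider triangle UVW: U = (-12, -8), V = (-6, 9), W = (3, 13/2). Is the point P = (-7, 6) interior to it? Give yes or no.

Barycentric coordinates of P: (59/336, 275/336, 1/168).
The three coordinates are positive, positive, positive; a point is interior exactly when all three are positive.

yes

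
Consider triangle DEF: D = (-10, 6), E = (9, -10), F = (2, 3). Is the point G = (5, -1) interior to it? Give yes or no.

no

Barycentric coordinates of G: (-11/135, 13/45, 107/135).
The three coordinates are negative, positive, positive; a point is interior exactly when all three are positive.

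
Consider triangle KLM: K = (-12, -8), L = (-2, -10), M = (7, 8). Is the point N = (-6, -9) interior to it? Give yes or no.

Barycentric coordinates of N: (9/22, 115/198, 1/99).
The three coordinates are positive, positive, positive; a point is interior exactly when all three are positive.

yes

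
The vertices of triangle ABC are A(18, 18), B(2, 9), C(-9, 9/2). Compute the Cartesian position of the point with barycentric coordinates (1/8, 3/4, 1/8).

P = (1/8)·A + (3/4)·B + (1/8)·C.
x-coordinate: (1/8)·18 + (3/4)·2 + (1/8)·(-9) = 21/8.
y-coordinate: (1/8)·18 + (3/4)·9 + (1/8)·(9/2) = 153/16.

(21/8, 153/16)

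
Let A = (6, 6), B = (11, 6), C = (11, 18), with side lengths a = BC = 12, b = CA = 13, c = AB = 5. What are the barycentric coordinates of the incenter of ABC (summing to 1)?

The incenter has barycentric coordinates proportional to the opposite side lengths: (12 : 13 : 5).
Normalizing by 12+13+5 = 30 gives (2/5, 13/30, 1/6).

(2/5, 13/30, 1/6)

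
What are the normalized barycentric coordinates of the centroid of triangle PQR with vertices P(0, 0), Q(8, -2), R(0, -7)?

(1/3, 1/3, 1/3)

The centroid is the average of the vertices, so each weight is 1/3.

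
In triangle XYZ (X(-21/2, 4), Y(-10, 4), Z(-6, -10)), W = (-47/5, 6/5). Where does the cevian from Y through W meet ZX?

Barycentric coordinates of W with respect to XYZ: (2/5, 2/5, 1/5).
On side ZX the Y-coordinate is zero; dropping W's Y-weight 2/5 and renormalizing the remaining 1/5 : 2/5 gives weights 1/3, 2/3 on Z, X.
V = (1/3)·(-6, -10) + (2/3)·(-21/2, 4) = (-9, -2/3).

(-9, -2/3)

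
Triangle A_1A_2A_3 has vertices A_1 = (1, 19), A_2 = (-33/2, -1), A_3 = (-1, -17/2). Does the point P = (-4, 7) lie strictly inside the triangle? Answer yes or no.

yes

Barycentric coordinates of P: (871/1765, 454/1765, 88/353).
The three coordinates are positive, positive, positive; a point is interior exactly when all three are positive.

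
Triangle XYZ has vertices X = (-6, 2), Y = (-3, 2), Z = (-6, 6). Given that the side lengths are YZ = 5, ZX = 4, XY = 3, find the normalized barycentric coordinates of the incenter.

(5/12, 1/3, 1/4)

The incenter has barycentric coordinates proportional to the opposite side lengths: (5 : 4 : 3).
Normalizing by 5+4+3 = 12 gives (5/12, 1/3, 1/4).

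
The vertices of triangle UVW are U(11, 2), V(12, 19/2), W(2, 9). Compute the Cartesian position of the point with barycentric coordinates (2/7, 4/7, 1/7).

P = (2/7)·U + (4/7)·V + (1/7)·W.
x-coordinate: (2/7)·11 + (4/7)·12 + (1/7)·2 = 72/7.
y-coordinate: (2/7)·2 + (4/7)·(19/2) + (1/7)·9 = 51/7.

(72/7, 51/7)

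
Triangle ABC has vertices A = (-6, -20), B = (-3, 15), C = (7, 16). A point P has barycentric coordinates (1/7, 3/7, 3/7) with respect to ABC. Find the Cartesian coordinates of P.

P = (1/7)·A + (3/7)·B + (3/7)·C.
x-coordinate: (1/7)·(-6) + (3/7)·(-3) + (3/7)·7 = 6/7.
y-coordinate: (1/7)·(-20) + (3/7)·15 + (3/7)·16 = 73/7.

(6/7, 73/7)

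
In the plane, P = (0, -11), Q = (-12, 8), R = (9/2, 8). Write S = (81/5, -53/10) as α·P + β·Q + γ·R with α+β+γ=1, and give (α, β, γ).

Signed area of the reference triangle: [PQR] = ½·(0·(8−8) + (-12)·(8−(-11)) + (9/2)·(-11−8)) = ½·(0 − 228 − 171/2) = -627/4.
[SQR] = ½·((81/5)·(8−8) + (-12)·(8−(-53/10)) + (9/2)·(-53/10−8)) = ½·(0 − 798/5 − 1197/20) = -4389/40, so the P-coordinate is (-4389/40)/(-627/4) = 7/10.
[PSR] = ½·(0·(-53/10−8) + (81/5)·(8−(-11)) + (9/2)·(-11−(-53/10))) = ½·(0 + 1539/5 − 513/20) = 5643/40, so the Q-coordinate is -9/10.
[PQS] = ½·(0·(8−(-53/10)) + (-12)·(-53/10−(-11)) + (81/5)·(-11−8)) = ½·(0 − 342/5 − 1539/5) = -1881/10, so the R-coordinate is 6/5.

(7/10, -9/10, 6/5)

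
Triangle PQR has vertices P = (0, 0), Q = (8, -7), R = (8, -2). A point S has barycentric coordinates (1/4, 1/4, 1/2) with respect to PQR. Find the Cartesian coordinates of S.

(6, -11/4)

S = (1/4)·P + (1/4)·Q + (1/2)·R.
x-coordinate: (1/4)·0 + (1/4)·8 + (1/2)·8 = 6.
y-coordinate: (1/4)·0 + (1/4)·(-7) + (1/2)·(-2) = -11/4.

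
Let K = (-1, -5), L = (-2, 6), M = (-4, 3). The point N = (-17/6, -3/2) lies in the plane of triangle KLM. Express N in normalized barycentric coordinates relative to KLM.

(1/2, -1/6, 2/3)

Signed area of the reference triangle: [KLM] = ½·((-1)·(6−3) + (-2)·(3−(-5)) + (-4)·(-5−6)) = ½·(-3 − 16 + 44) = 25/2.
[NLM] = ½·((-17/6)·(6−3) + (-2)·(3−(-3/2)) + (-4)·(-3/2−6)) = ½·(-17/2 − 9 + 30) = 25/4, so the K-coordinate is (25/4)/(25/2) = 1/2.
[KNM] = ½·((-1)·(-3/2−3) + (-17/6)·(3−(-5)) + (-4)·(-5−(-3/2))) = ½·(9/2 − 68/3 + 14) = -25/12, so the L-coordinate is -1/6.
[KLN] = ½·((-1)·(6−(-3/2)) + (-2)·(-3/2−(-5)) + (-17/6)·(-5−6)) = ½·(-15/2 − 7 + 187/6) = 25/3, so the M-coordinate is 2/3.
Check: 1/2 − 1/6 + 2/3 = 1.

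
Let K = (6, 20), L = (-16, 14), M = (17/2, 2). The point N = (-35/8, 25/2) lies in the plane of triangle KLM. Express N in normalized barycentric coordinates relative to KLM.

Signed area of the reference triangle: [KLM] = ½·(6·(14−2) + (-16)·(2−20) + (17/2)·(20−14)) = ½·(72 + 288 + 51) = 411/2.
[NLM] = ½·((-35/8)·(14−2) + (-16)·(2−(25/2)) + (17/2)·(25/2−14)) = ½·(-105/2 + 168 − 51/4) = 411/8, so the K-coordinate is (411/8)/(411/2) = 1/4.
[KNM] = ½·(6·(25/2−2) + (-35/8)·(2−20) + (17/2)·(20−(25/2))) = ½·(63 + 315/4 + 255/4) = 411/4, so the L-coordinate is 1/2.
[KLN] = ½·(6·(14−(25/2)) + (-16)·(25/2−20) + (-35/8)·(20−14)) = ½·(9 + 120 − 105/4) = 411/8, so the M-coordinate is 1/4.
Check: 1/4 + 1/2 + 1/4 = 1.

(1/4, 1/2, 1/4)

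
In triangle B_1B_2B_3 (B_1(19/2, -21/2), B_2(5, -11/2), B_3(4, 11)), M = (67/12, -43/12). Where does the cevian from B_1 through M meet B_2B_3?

(24/5, -11/5)

Barycentric coordinates of M with respect to B_1B_2B_3: (1/6, 2/3, 1/6).
On side B_2B_3 the B_1-coordinate is zero; dropping M's B_1-weight 1/6 and renormalizing the remaining 2/3 : 1/6 gives weights 4/5, 1/5 on B_2, B_3.
N = (4/5)·(5, -11/2) + (1/5)·(4, 11) = (24/5, -11/5).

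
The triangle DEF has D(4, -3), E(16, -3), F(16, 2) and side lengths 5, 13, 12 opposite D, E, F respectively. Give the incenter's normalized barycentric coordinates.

(1/6, 13/30, 2/5)

The incenter has barycentric coordinates proportional to the opposite side lengths: (5 : 13 : 12).
Normalizing by 5+13+12 = 30 gives (1/6, 13/30, 2/5).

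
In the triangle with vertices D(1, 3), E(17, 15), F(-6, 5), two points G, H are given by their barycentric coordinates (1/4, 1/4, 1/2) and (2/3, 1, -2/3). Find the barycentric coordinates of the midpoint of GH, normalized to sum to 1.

Since both coordinate triples sum to 1, the midpoint's barycentrics are the componentwise average.
(1/4+2/3)/2 = 11/24; similarly 5/8 and -1/12.

(11/24, 5/8, -1/12)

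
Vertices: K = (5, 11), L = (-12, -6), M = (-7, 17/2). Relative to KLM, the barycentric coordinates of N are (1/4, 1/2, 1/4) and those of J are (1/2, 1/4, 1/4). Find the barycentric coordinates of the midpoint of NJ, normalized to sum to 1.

Since both coordinate triples sum to 1, the midpoint's barycentrics are the componentwise average.
(1/4+1/2)/2 = 3/8; similarly 3/8 and 1/4.

(3/8, 3/8, 1/4)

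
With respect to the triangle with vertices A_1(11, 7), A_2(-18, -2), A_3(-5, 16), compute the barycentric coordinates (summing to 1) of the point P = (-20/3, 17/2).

(1/6, 1/3, 1/2)

Signed area of the reference triangle: [A_1A_2A_3] = ½·(11·(-2−16) + (-18)·(16−7) + (-5)·(7−(-2))) = ½·(-198 − 162 − 45) = -405/2.
[PA_2A_3] = ½·((-20/3)·(-2−16) + (-18)·(16−(17/2)) + (-5)·(17/2−(-2))) = ½·(120 − 135 − 105/2) = -135/4, so the A_1-coordinate is (-135/4)/(-405/2) = 1/6.
[A_1PA_3] = ½·(11·(17/2−16) + (-20/3)·(16−7) + (-5)·(7−(17/2))) = ½·(-165/2 − 60 + 15/2) = -135/2, so the A_2-coordinate is 1/3.
[A_1A_2P] = ½·(11·(-2−(17/2)) + (-18)·(17/2−7) + (-20/3)·(7−(-2))) = ½·(-231/2 − 27 − 60) = -405/4, so the A_3-coordinate is 1/2.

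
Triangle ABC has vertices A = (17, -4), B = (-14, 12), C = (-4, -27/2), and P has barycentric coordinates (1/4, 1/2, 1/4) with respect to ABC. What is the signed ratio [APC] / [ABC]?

The signed ratio [APC]/[ABC] equals the barycentric coordinate of P at vertex B, which is 1/2.

1/2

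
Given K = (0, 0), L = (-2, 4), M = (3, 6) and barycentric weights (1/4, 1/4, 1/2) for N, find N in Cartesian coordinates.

(1, 4)

N = (1/4)·K + (1/4)·L + (1/2)·M.
x-coordinate: (1/4)·0 + (1/4)·(-2) + (1/2)·3 = 1.
y-coordinate: (1/4)·0 + (1/4)·4 + (1/2)·6 = 4.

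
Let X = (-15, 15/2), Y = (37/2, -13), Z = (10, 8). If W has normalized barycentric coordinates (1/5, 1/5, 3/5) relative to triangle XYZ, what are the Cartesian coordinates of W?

(67/10, 37/10)

W = (1/5)·X + (1/5)·Y + (3/5)·Z.
x-coordinate: (1/5)·(-15) + (1/5)·(37/2) + (3/5)·10 = 67/10.
y-coordinate: (1/5)·(15/2) + (1/5)·(-13) + (3/5)·8 = 37/10.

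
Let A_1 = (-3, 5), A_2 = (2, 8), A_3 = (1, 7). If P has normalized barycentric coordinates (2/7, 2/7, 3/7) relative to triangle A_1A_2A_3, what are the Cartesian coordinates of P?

(1/7, 47/7)

P = (2/7)·A_1 + (2/7)·A_2 + (3/7)·A_3.
x-coordinate: (2/7)·(-3) + (2/7)·2 + (3/7)·1 = 1/7.
y-coordinate: (2/7)·5 + (2/7)·8 + (3/7)·7 = 47/7.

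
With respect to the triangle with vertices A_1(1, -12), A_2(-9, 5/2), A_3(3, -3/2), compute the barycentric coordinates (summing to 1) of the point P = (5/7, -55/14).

(2/7, 1/7, 4/7)

Signed area of the reference triangle: [A_1A_2A_3] = ½·(1·(5/2−(-3/2)) + (-9)·(-3/2−(-12)) + 3·(-12−(5/2))) = ½·(4 − 189/2 − 87/2) = -67.
[PA_2A_3] = ½·((5/7)·(5/2−(-3/2)) + (-9)·(-3/2−(-55/14)) + 3·(-55/14−(5/2))) = ½·(20/7 − 153/7 − 135/7) = -134/7, so the A_1-coordinate is (-134/7)/(-67) = 2/7.
[A_1PA_3] = ½·(1·(-55/14−(-3/2)) + (5/7)·(-3/2−(-12)) + 3·(-12−(-55/14))) = ½·(-17/7 + 15/2 − 339/14) = -67/7, so the A_2-coordinate is 1/7.
[A_1A_2P] = ½·(1·(5/2−(-55/14)) + (-9)·(-55/14−(-12)) + (5/7)·(-12−(5/2))) = ½·(45/7 − 1017/14 − 145/14) = -268/7, so the A_3-coordinate is 4/7.
Check: 2/7 + 1/7 + 4/7 = 1.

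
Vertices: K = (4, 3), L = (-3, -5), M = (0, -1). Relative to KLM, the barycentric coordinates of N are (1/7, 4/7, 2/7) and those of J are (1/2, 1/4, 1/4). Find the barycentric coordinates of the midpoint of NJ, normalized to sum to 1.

Since both coordinate triples sum to 1, the midpoint's barycentrics are the componentwise average.
(1/7+1/2)/2 = 9/28; similarly 23/56 and 15/56.

(9/28, 23/56, 15/56)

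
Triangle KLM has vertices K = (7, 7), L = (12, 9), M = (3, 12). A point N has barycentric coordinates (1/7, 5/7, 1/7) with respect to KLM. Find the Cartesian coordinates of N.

(10, 64/7)

N = (1/7)·K + (5/7)·L + (1/7)·M.
x-coordinate: (1/7)·7 + (5/7)·12 + (1/7)·3 = 10.
y-coordinate: (1/7)·7 + (5/7)·9 + (1/7)·12 = 64/7.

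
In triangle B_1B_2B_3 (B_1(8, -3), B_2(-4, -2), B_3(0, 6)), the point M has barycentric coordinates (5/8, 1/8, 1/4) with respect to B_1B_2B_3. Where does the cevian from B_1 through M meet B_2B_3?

Line B_1M meets B_2B_3 where the B_1-coordinate vanishes; zeroing M's B_1-weight and renormalizing leaves B_2, B_3-weights 1/8 : 1/4 → (1/3, 2/3).
So N = (1/3)·B_2 + (2/3)·B_3 = (-4/3, 10/3).

(-4/3, 10/3)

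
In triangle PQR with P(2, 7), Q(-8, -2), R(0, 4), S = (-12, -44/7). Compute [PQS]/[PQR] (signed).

4/7

[PQR] = ½·(2·(-2−4) + (-8)·(4−7) + 0·(7−(-2))) = ½·(-12 + 24 + 0) = 6.
[PQS] = ½·(2·(-2−(-44/7)) + (-8)·(-44/7−7) + (-12)·(7−(-2))) = ½·(60/7 + 744/7 − 108) = 24/7, so the ratio is (24/7)/6 = 4/7.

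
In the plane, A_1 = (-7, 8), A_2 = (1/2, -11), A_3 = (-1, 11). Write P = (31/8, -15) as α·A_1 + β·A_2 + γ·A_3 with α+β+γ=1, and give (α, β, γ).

(-1/2, 5/4, 1/4)

Signed area of the reference triangle: [A_1A_2A_3] = ½·((-7)·(-11−11) + (1/2)·(11−8) + (-1)·(8−(-11))) = ½·(154 + 3/2 − 19) = 273/4.
[PA_2A_3] = ½·((31/8)·(-11−11) + (1/2)·(11−(-15)) + (-1)·(-15−(-11))) = ½·(-341/4 + 13 + 4) = -273/8, so the A_1-coordinate is (-273/8)/(273/4) = -1/2.
[A_1PA_3] = ½·((-7)·(-15−11) + (31/8)·(11−8) + (-1)·(8−(-15))) = ½·(182 + 93/8 − 23) = 1365/16, so the A_2-coordinate is 5/4.
[A_1A_2P] = ½·((-7)·(-11−(-15)) + (1/2)·(-15−8) + (31/8)·(8−(-11))) = ½·(-28 − 23/2 + 589/8) = 273/16, so the A_3-coordinate is 1/4.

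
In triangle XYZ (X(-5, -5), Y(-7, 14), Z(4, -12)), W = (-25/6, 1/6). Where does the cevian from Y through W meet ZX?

(-11/4, -27/4)

Barycentric coordinates of W with respect to XYZ: (1/2, 1/3, 1/6).
On side ZX the Y-coordinate is zero; dropping W's Y-weight 1/3 and renormalizing the remaining 1/6 : 1/2 gives weights 1/4, 3/4 on Z, X.
V = (1/4)·(4, -12) + (3/4)·(-5, -5) = (-11/4, -27/4).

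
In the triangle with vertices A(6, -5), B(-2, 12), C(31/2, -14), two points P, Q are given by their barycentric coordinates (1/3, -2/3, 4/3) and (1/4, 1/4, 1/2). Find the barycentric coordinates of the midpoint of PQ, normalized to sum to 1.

Since both coordinate triples sum to 1, the midpoint's barycentrics are the componentwise average.
(1/3+1/4)/2 = 7/24; similarly -5/24 and 11/12.

(7/24, -5/24, 11/12)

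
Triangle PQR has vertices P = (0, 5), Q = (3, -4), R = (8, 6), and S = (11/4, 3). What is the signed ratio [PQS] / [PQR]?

[PQR] = ½·(0·(-4−6) + 3·(6−5) + 8·(5−(-4))) = ½·(0 + 3 + 72) = 75/2.
[PQS] = ½·(0·(-4−3) + 3·(3−5) + (11/4)·(5−(-4))) = ½·(0 − 6 + 99/4) = 75/8, so the ratio is (75/8)/(75/2) = 1/4.

1/4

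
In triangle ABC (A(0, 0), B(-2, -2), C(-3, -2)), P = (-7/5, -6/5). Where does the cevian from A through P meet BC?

(-7/3, -2)

Barycentric coordinates of P with respect to ABC: (2/5, 2/5, 1/5).
On side BC the A-coordinate is zero; dropping P's A-weight 2/5 and renormalizing the remaining 2/5 : 1/5 gives weights 2/3, 1/3 on B, C.
Q = (2/3)·(-2, -2) + (1/3)·(-3, -2) = (-7/3, -2).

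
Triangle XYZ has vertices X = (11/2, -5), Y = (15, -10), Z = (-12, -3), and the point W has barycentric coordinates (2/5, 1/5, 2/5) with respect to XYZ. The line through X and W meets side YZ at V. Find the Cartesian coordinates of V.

Line XW meets YZ where the X-coordinate vanishes; zeroing W's X-weight and renormalizing leaves Y, Z-weights 1/5 : 2/5 → (1/3, 2/3).
So V = (1/3)·Y + (2/3)·Z = (-3, -16/3).

(-3, -16/3)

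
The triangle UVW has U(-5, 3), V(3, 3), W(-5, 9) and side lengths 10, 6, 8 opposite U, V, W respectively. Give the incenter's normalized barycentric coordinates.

The incenter has barycentric coordinates proportional to the opposite side lengths: (10 : 6 : 8).
Normalizing by 10+6+8 = 24 gives (5/12, 1/4, 1/3).

(5/12, 1/4, 1/3)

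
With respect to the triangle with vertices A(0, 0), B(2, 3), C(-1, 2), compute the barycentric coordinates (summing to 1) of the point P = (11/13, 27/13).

(3/13, 7/13, 3/13)

Signed area of the reference triangle: [ABC] = ½·(0·(3−2) + 2·(2−0) + (-1)·(0−3)) = ½·(0 + 4 + 3) = 7/2.
[PBC] = ½·((11/13)·(3−2) + 2·(2−(27/13)) + (-1)·(27/13−3)) = ½·(11/13 − 2/13 + 12/13) = 21/26, so the A-coordinate is (21/26)/(7/2) = 3/13.
[APC] = ½·(0·(27/13−2) + (11/13)·(2−0) + (-1)·(0−(27/13))) = ½·(0 + 22/13 + 27/13) = 49/26, so the B-coordinate is 7/13.
[ABP] = ½·(0·(3−(27/13)) + 2·(27/13−0) + (11/13)·(0−3)) = ½·(0 + 54/13 − 33/13) = 21/26, so the C-coordinate is 3/13.
Check: 3/13 + 7/13 + 3/13 = 1.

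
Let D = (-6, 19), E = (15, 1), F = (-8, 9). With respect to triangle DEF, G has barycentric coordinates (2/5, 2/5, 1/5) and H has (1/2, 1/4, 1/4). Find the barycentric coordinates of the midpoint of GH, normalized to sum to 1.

Since both coordinate triples sum to 1, the midpoint's barycentrics are the componentwise average.
(2/5+1/2)/2 = 9/20; similarly 13/40 and 9/40.

(9/20, 13/40, 9/40)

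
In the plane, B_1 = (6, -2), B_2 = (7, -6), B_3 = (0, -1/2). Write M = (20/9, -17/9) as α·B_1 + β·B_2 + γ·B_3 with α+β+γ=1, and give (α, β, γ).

(1/9, 2/9, 2/3)

Signed area of the reference triangle: [B_1B_2B_3] = ½·(6·(-6−(-1/2)) + 7·(-1/2−(-2)) + 0·(-2−(-6))) = ½·(-33 + 21/2 + 0) = -45/4.
[MB_2B_3] = ½·((20/9)·(-6−(-1/2)) + 7·(-1/2−(-17/9)) + 0·(-17/9−(-6))) = ½·(-110/9 + 175/18 + 0) = -5/4, so the B_1-coordinate is (-5/4)/(-45/4) = 1/9.
[B_1MB_3] = ½·(6·(-17/9−(-1/2)) + (20/9)·(-1/2−(-2)) + 0·(-2−(-17/9))) = ½·(-25/3 + 10/3 + 0) = -5/2, so the B_2-coordinate is 2/9.
[B_1B_2M] = ½·(6·(-6−(-17/9)) + 7·(-17/9−(-2)) + (20/9)·(-2−(-6))) = ½·(-74/3 + 7/9 + 80/9) = -15/2, so the B_3-coordinate is 2/3.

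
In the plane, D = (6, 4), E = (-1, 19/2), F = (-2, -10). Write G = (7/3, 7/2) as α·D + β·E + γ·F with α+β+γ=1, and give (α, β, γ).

(1/2, 1/3, 1/6)

Signed area of the reference triangle: [DEF] = ½·(6·(19/2−(-10)) + (-1)·(-10−4) + (-2)·(4−(19/2))) = ½·(117 + 14 + 11) = 71.
[GEF] = ½·((7/3)·(19/2−(-10)) + (-1)·(-10−(7/2)) + (-2)·(7/2−(19/2))) = ½·(91/2 + 27/2 + 12) = 71/2, so the D-coordinate is (71/2)/71 = 1/2.
[DGF] = ½·(6·(7/2−(-10)) + (7/3)·(-10−4) + (-2)·(4−(7/2))) = ½·(81 − 98/3 − 1) = 71/3, so the E-coordinate is 1/3.
[DEG] = ½·(6·(19/2−(7/2)) + (-1)·(7/2−4) + (7/3)·(4−(19/2))) = ½·(36 + 1/2 − 77/6) = 71/6, so the F-coordinate is 1/6.
Check: 1/2 + 1/3 + 1/6 = 1.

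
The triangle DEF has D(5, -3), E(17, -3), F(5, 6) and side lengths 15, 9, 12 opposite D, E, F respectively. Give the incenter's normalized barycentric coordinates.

The incenter has barycentric coordinates proportional to the opposite side lengths: (15 : 9 : 12).
Normalizing by 15+9+12 = 36 gives (5/12, 1/4, 1/3).

(5/12, 1/4, 1/3)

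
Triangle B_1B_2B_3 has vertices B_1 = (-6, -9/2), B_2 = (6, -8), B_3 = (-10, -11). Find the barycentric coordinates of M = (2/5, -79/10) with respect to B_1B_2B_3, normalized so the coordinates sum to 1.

Signed area of the reference triangle: [B_1B_2B_3] = ½·((-6)·(-8−(-11)) + 6·(-11−(-9/2)) + (-10)·(-9/2−(-8))) = ½·(-18 − 39 − 35) = -46.
[MB_2B_3] = ½·((2/5)·(-8−(-11)) + 6·(-11−(-79/10)) + (-10)·(-79/10−(-8))) = ½·(6/5 − 93/5 − 1) = -46/5, so the B_1-coordinate is (-46/5)/(-46) = 1/5.
[B_1MB_3] = ½·((-6)·(-79/10−(-11)) + (2/5)·(-11−(-9/2)) + (-10)·(-9/2−(-79/10))) = ½·(-93/5 − 13/5 − 34) = -138/5, so the B_2-coordinate is 3/5.
[B_1B_2M] = ½·((-6)·(-8−(-79/10)) + 6·(-79/10−(-9/2)) + (2/5)·(-9/2−(-8))) = ½·(3/5 − 102/5 + 7/5) = -46/5, so the B_3-coordinate is 1/5.
Check: 1/5 + 3/5 + 1/5 = 1.

(1/5, 3/5, 1/5)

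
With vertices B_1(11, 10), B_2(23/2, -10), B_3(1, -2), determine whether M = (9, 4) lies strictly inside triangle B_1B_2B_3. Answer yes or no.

yes

Barycentric coordinates of M: (127/206, 18/103, 43/206).
The three coordinates are positive, positive, positive; a point is interior exactly when all three are positive.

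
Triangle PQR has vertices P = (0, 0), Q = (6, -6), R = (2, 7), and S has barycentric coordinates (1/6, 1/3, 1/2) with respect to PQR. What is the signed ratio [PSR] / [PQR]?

1/3

The signed ratio [PSR]/[PQR] equals the barycentric coordinate of S at vertex Q, which is 1/3.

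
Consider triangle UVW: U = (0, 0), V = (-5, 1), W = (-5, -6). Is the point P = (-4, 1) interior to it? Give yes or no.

Barycentric coordinates of P: (1/5, 29/35, -1/35).
The three coordinates are positive, positive, negative; a point is interior exactly when all three are positive.

no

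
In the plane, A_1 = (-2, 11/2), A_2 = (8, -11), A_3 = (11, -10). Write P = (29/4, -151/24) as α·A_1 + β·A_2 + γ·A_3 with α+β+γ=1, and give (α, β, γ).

Signed area of the reference triangle: [A_1A_2A_3] = ½·((-2)·(-11−(-10)) + 8·(-10−(11/2)) + 11·(11/2−(-11))) = ½·(2 − 124 + 363/2) = 119/4.
[PA_2A_3] = ½·((29/4)·(-11−(-10)) + 8·(-10−(-151/24)) + 11·(-151/24−(-11))) = ½·(-29/4 − 89/3 + 1243/24) = 119/16, so the A_1-coordinate is (119/16)/(119/4) = 1/4.
[A_1PA_3] = ½·((-2)·(-151/24−(-10)) + (29/4)·(-10−(11/2)) + 11·(11/2−(-151/24))) = ½·(-89/12 − 899/8 + 3113/24) = 119/24, so the A_2-coordinate is 1/6.
[A_1A_2P] = ½·((-2)·(-11−(-151/24)) + 8·(-151/24−(11/2)) + (29/4)·(11/2−(-11))) = ½·(113/12 − 283/3 + 957/8) = 833/48, so the A_3-coordinate is 7/12.
Check: 1/4 + 1/6 + 7/12 = 1.

(1/4, 1/6, 7/12)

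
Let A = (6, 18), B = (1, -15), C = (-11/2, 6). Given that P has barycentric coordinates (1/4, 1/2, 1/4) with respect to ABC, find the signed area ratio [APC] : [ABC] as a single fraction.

1/2

The signed ratio [APC]/[ABC] equals the barycentric coordinate of P at vertex B, which is 1/2.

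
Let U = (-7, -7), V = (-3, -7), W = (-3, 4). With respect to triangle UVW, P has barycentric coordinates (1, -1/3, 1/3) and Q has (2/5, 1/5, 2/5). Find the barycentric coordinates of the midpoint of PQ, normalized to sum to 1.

Since both coordinate triples sum to 1, the midpoint's barycentrics are the componentwise average.
(1+2/5)/2 = 7/10; similarly -1/15 and 11/30.

(7/10, -1/15, 11/30)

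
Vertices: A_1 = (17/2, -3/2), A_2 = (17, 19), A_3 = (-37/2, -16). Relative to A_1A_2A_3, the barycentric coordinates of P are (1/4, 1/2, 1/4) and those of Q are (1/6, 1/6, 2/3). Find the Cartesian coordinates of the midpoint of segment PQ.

Barycentric coordinates of the midpoint are the average: (5/24, 1/3, 11/24).
Converting: (5/24)·A_1 + (1/3)·A_2 + (11/24)·A_3 = (-25/24, -21/16).

(-25/24, -21/16)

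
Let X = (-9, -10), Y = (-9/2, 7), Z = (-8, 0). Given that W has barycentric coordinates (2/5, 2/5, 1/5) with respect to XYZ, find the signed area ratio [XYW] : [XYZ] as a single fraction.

The signed ratio [XYW]/[XYZ] equals the barycentric coordinate of W at vertex Z, which is 1/5.

1/5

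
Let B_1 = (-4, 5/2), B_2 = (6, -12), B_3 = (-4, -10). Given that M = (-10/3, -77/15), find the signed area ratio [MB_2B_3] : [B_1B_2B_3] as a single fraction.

[B_1B_2B_3] = ½·((-4)·(-12−(-10)) + 6·(-10−(5/2)) + (-4)·(5/2−(-12))) = ½·(8 − 75 − 58) = -125/2.
[MB_2B_3] = ½·((-10/3)·(-12−(-10)) + 6·(-10−(-77/15)) + (-4)·(-77/15−(-12))) = ½·(20/3 − 146/5 − 412/15) = -25, so the ratio is (-25)/(-125/2) = 2/5.

2/5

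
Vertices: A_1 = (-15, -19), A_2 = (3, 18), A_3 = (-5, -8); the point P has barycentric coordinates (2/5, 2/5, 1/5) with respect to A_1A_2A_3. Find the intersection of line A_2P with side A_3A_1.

Line A_2P meets A_3A_1 where the A_2-coordinate vanishes; zeroing P's A_2-weight and renormalizing leaves A_3, A_1-weights 1/5 : 2/5 → (1/3, 2/3).
So Q = (1/3)·A_3 + (2/3)·A_1 = (-35/3, -46/3).

(-35/3, -46/3)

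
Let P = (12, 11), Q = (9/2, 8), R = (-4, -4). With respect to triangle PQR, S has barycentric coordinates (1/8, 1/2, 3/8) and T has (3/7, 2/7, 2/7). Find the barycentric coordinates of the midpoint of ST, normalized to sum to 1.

Since both coordinate triples sum to 1, the midpoint's barycentrics are the componentwise average.
(1/8+3/7)/2 = 31/112; similarly 11/28 and 37/112.

(31/112, 11/28, 37/112)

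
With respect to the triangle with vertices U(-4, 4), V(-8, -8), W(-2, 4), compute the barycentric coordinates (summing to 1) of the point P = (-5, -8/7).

(3/14, 3/7, 5/14)

Signed area of the reference triangle: [UVW] = ½·((-4)·(-8−4) + (-8)·(4−4) + (-2)·(4−(-8))) = ½·(48 + 0 − 24) = 12.
[PVW] = ½·((-5)·(-8−4) + (-8)·(4−(-8/7)) + (-2)·(-8/7−(-8))) = ½·(60 − 288/7 − 96/7) = 18/7, so the U-coordinate is (18/7)/12 = 3/14.
[UPW] = ½·((-4)·(-8/7−4) + (-5)·(4−4) + (-2)·(4−(-8/7))) = ½·(144/7 + 0 − 72/7) = 36/7, so the V-coordinate is 3/7.
[UVP] = ½·((-4)·(-8−(-8/7)) + (-8)·(-8/7−4) + (-5)·(4−(-8))) = ½·(192/7 + 288/7 − 60) = 30/7, so the W-coordinate is 5/14.
Check: 3/14 + 3/7 + 5/14 = 1.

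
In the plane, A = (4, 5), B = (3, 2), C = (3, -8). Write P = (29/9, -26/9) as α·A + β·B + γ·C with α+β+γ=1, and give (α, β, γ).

(2/9, 2/9, 5/9)

Signed area of the reference triangle: [ABC] = ½·(4·(2−(-8)) + 3·(-8−5) + 3·(5−2)) = ½·(40 − 39 + 9) = 5.
[PBC] = ½·((29/9)·(2−(-8)) + 3·(-8−(-26/9)) + 3·(-26/9−2)) = ½·(290/9 − 46/3 − 44/3) = 10/9, so the A-coordinate is (10/9)/5 = 2/9.
[APC] = ½·(4·(-26/9−(-8)) + (29/9)·(-8−5) + 3·(5−(-26/9))) = ½·(184/9 − 377/9 + 71/3) = 10/9, so the B-coordinate is 2/9.
[ABP] = ½·(4·(2−(-26/9)) + 3·(-26/9−5) + (29/9)·(5−2)) = ½·(176/9 − 71/3 + 29/3) = 25/9, so the C-coordinate is 5/9.
Check: 2/9 + 2/9 + 5/9 = 1.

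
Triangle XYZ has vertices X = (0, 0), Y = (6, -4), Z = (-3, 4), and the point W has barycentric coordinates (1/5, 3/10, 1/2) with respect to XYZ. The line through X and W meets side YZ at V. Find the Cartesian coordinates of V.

(3/8, 1)

Line XW meets YZ where the X-coordinate vanishes; zeroing W's X-weight and renormalizing leaves Y, Z-weights 3/10 : 1/2 → (3/8, 5/8).
So V = (3/8)·Y + (5/8)·Z = (3/8, 1).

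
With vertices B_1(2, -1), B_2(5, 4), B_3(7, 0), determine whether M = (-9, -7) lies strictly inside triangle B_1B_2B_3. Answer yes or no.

Barycentric coordinates of M: (39/11, -19/22, -37/22).
The three coordinates are positive, negative, negative; a point is interior exactly when all three are positive.

no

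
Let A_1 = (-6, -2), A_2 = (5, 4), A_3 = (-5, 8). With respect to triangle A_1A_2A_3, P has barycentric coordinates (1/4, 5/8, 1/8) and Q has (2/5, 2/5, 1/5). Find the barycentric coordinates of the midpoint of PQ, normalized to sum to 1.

(13/40, 41/80, 13/80)

Since both coordinate triples sum to 1, the midpoint's barycentrics are the componentwise average.
(1/4+2/5)/2 = 13/40; similarly 41/80 and 13/80.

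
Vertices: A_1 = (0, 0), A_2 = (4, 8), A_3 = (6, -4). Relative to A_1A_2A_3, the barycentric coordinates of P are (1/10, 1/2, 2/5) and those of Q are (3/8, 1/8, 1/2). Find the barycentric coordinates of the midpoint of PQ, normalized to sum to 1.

Since both coordinate triples sum to 1, the midpoint's barycentrics are the componentwise average.
(1/10+3/8)/2 = 19/80; similarly 5/16 and 9/20.

(19/80, 5/16, 9/20)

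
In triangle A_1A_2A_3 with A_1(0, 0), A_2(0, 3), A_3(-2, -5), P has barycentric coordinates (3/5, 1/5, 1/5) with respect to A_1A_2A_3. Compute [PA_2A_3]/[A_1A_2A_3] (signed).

3/5

The signed ratio [PA_2A_3]/[A_1A_2A_3] equals the barycentric coordinate of P at vertex A_1, which is 3/5.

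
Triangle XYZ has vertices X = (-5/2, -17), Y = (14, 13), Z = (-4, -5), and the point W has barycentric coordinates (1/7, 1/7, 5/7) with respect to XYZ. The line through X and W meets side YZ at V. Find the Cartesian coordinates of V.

Line XW meets YZ where the X-coordinate vanishes; zeroing W's X-weight and renormalizing leaves Y, Z-weights 1/7 : 5/7 → (1/6, 5/6).
So V = (1/6)·Y + (5/6)·Z = (-1, -2).

(-1, -2)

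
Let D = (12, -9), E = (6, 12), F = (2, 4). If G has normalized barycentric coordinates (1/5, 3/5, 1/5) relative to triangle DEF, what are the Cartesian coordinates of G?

G = (1/5)·D + (3/5)·E + (1/5)·F.
x-coordinate: (1/5)·12 + (3/5)·6 + (1/5)·2 = 32/5.
y-coordinate: (1/5)·(-9) + (3/5)·12 + (1/5)·4 = 31/5.

(32/5, 31/5)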